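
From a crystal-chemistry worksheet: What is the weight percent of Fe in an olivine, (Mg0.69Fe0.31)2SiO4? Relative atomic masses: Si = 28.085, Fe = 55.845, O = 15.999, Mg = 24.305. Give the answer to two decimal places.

21.61 mass %

Formula mass = 1.38×24.305 + 0.62×55.845 + 1×28.085 + 4×15.999 = 160.246 g/mol, of which 34.624 g is Fe.
So Fe makes up 34.624/160.246 = 0.2161 of the mass, i.e. 21.61%.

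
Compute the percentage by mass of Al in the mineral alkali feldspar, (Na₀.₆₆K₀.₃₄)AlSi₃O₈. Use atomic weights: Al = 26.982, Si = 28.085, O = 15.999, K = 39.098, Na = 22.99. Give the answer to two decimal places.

10.08 wt%

Formula mass = 0.66×22.99 + 0.34×39.098 + 1×26.982 + 3×28.085 + 8×15.999 = 267.696 g/mol, of which 26.982 g is Al.
So Al makes up 26.982/267.696 = 0.1008 of the mass, i.e. 10.08%.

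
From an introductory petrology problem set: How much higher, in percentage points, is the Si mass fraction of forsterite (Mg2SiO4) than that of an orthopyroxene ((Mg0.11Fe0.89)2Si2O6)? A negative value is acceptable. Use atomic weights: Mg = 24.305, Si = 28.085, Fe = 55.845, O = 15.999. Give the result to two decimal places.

M(Mg2SiO4) = 140.691 g/mol, so wt% Si = 28.085/140.691 × 100 = 19.96%.
M((Mg0.11Fe0.89)2Si2O6) = 256.915 g/mol, so wt% Si = 56.170/256.915 × 100 = 21.86%.
19.96 − 21.86 = -1.90 pp.

-1.90 percentage points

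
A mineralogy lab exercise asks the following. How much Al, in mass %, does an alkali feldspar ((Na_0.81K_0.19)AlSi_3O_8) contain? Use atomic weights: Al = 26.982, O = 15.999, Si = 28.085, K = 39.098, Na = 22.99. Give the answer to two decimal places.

M((Na_0.81K_0.19)AlSi_3O_8) = 265.280 g/mol.
Al contributes 1 × 26.982 = 26.982 g per mole.
26.982/265.280 = 0.1017 → 10.17%.

10.17 mass %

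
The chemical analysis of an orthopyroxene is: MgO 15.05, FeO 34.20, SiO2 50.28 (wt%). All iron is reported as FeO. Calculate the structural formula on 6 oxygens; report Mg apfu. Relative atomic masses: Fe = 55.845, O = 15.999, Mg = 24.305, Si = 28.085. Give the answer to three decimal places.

0.888 Mg apfu

MgO: 15.05/40.304 = 0.37341 mol → 0.37341 mol Mg, 0.37341 mol O.
FeO: 34.20/71.844 = 0.47603 mol → 0.47603 mol Fe, 0.47603 mol O.
SiO2: 50.28/60.083 = 0.83684 mol → 0.83684 mol Si, 1.67368 mol O.
Total oxygen = 2.52312 mol. Normalization factor = 6/2.52312 = 2.37801.
Mg per 6 O = 0.37341 × 2.37801 = 0.888.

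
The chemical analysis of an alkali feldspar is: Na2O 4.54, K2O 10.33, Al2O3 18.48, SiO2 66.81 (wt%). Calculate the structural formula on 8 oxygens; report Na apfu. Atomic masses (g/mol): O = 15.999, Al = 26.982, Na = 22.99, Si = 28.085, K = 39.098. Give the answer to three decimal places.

0.397 Na apfu

4.54 wt% Na2O ÷ 61.979 g/mol = 0.07325 mol, giving 0.14650 Na and 0.07325 O.
10.33 wt% K2O ÷ 94.195 g/mol = 0.10967 mol, giving 0.21934 K and 0.10967 O.
18.48 wt% Al2O3 ÷ 101.961 g/mol = 0.18125 mol, giving 0.36250 Al and 0.54375 O.
66.81 wt% SiO2 ÷ 60.083 g/mol = 1.11196 mol, giving 1.11196 Si and 2.22392 O.
Oxygen sums to 2.95059; scaling by 8/2.95059 = 2.71132 puts the formula on 8 O.
Na: 0.14650 × 2.71132 = 0.397 atoms per formula unit.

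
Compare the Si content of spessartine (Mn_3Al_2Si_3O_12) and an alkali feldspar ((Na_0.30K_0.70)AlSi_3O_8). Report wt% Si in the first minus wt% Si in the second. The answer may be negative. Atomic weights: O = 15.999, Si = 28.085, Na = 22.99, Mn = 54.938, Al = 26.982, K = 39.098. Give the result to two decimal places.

-13.79 percentage points

M(Mn_3Al_2Si_3O_12) = 495.021 g/mol, so wt% Si = 84.255/495.021 × 100 = 17.02%.
M((Na_0.30K_0.70)AlSi_3O_8) = 273.495 g/mol, so wt% Si = 84.255/273.495 × 100 = 30.81%.
17.02 − 30.81 = -13.79 pp.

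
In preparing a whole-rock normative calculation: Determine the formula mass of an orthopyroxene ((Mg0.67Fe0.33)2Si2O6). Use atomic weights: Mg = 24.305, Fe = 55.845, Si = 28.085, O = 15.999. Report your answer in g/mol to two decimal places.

221.59 g/mol

The formula mass is the sum 1.34·24.305 + 0.66·55.845 + 2·28.085 + 6·15.999.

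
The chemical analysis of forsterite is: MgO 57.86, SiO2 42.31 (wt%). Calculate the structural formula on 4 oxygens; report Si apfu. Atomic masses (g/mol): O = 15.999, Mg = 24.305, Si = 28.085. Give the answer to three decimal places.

57.86 wt% MgO ÷ 40.304 g/mol = 1.43559 mol, giving 1.43559 Mg and 1.43559 O.
42.31 wt% SiO2 ÷ 60.083 g/mol = 0.70419 mol, giving 0.70419 Si and 1.40838 O.
Oxygen sums to 2.84397; scaling by 4/2.84397 = 1.40648 puts the formula on 4 O.
Si: 0.70419 × 1.40648 = 0.990 atoms per formula unit.

0.990 Si apfu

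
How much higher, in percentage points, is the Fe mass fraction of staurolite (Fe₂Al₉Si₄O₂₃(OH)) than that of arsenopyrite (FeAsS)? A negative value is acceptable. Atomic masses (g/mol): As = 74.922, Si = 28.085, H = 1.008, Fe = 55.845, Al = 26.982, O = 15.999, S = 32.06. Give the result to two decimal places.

M(Fe₂Al₉Si₄O₂₃(OH)) = 851.852 g/mol, so wt% Fe = 111.690/851.852 × 100 = 13.11%.
M(FeAsS) = 162.827 g/mol, so wt% Fe = 55.845/162.827 × 100 = 34.30%.
13.11 − 34.30 = -21.19 pp.

-21.19 percentage points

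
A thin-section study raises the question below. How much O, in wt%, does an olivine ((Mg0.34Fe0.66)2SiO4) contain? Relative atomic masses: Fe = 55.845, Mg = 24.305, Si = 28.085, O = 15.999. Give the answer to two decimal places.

Molar mass of (Mg0.34Fe0.66)2SiO4: 0.68*24.305 + 1.32*55.845 + 1*28.085 + 4*15.999 = 182.324 g/mol.
Mass of O per formula unit: 4 × 15.999 = 63.996 g.
Weight fraction O = 63.996 / 182.324 = 0.3510.

35.10 wt%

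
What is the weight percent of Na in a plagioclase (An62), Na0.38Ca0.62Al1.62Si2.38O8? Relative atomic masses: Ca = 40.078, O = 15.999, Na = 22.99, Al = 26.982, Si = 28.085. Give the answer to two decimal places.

3.21 wt%

Molar mass of Na0.38Ca0.62Al1.62Si2.38O8: 0.38·22.99 + 0.62·40.078 + 1.62·26.982 + 2.38·28.085 + 8·15.999 = 272.130 g/mol.
Mass of Na per formula unit: 0.38 × 22.99 = 8.736 g.
Weight fraction Na = 8.736 / 272.130 = 0.0321.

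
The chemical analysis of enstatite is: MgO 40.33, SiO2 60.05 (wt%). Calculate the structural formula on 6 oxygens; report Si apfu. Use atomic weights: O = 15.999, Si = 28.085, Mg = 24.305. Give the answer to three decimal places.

1.999 Si apfu

MgO: 40.33/40.304 = 1.00065 mol → 1.00065 mol Mg, 1.00065 mol O.
SiO2: 60.05/60.083 = 0.99945 mol → 0.99945 mol Si, 1.99890 mol O.
Total oxygen = 2.99955 mol. Normalization factor = 6/2.99955 = 2.00030.
Si per 6 O = 0.99945 × 2.00030 = 1.999.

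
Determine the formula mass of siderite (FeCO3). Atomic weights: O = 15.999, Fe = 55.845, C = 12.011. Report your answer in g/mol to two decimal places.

115.85 g/mol

M = 1·55.845 + 1·12.011 + 3·15.999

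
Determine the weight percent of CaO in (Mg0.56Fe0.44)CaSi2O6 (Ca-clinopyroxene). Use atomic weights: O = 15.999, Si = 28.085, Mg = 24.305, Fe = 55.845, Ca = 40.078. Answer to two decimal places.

M((Mg0.56Fe0.44)CaSi2O6) = 230.425 g/mol; M(CaO) = 56.077 g/mol.
Moles CaO per formula unit = 1 Ca ÷ 1 = 1.0000.
CaO fraction = (1.0000 × 56.077) / 230.425 = 56.077/230.425 = 0.2434.

24.34 wt%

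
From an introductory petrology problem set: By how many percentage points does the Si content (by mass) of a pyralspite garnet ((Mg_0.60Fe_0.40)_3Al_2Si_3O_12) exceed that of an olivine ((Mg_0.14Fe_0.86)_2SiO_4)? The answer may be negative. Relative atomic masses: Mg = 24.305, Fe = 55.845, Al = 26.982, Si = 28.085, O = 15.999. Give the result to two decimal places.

Si in (Mg_0.60Fe_0.40)_3Al_2Si_3O_12: molar mass 440.970 g/mol; 3×28.085 = 84.255 g → 19.11 wt%.
Si in (Mg_0.14Fe_0.86)_2SiO_4: molar mass 194.940 g/mol; 1×28.085 = 28.085 g → 14.41 wt%.
Difference = 19.11 − 14.41 = 4.70 percentage points.

4.70 percentage points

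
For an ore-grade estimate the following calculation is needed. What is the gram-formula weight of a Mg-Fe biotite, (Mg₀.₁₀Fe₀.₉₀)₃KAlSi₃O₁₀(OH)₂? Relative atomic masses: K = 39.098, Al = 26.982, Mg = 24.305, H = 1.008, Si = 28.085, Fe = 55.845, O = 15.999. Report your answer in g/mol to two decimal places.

502.41 g/mol

Mg: 0.30 × 24.305 = 7.2915
Fe: 2.70 × 55.845 = 150.7815
K: 1 × 39.098 = 39.0980
Al: 1 × 26.982 = 26.9820
Si: 3 × 28.085 = 84.2550
O: 12 × 15.999 = 191.9880
H: 2 × 1.008 = 2.0160
Summing the contributions gives the formula mass.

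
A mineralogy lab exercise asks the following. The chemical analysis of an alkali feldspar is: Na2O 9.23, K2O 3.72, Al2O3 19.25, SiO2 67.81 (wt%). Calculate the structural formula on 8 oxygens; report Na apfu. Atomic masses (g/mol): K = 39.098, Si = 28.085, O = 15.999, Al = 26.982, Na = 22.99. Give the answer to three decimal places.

9.23 wt% Na2O ÷ 61.979 g/mol = 0.14892 mol, giving 0.29784 Na and 0.14892 O.
3.72 wt% K2O ÷ 94.195 g/mol = 0.03949 mol, giving 0.07898 K and 0.03949 O.
19.25 wt% Al2O3 ÷ 101.961 g/mol = 0.18880 mol, giving 0.37760 Al and 0.56640 O.
67.81 wt% SiO2 ÷ 60.083 g/mol = 1.12861 mol, giving 1.12861 Si and 2.25722 O.
Oxygen sums to 3.01203; scaling by 8/3.01203 = 2.65602 puts the formula on 8 O.
Na: 0.29784 × 2.65602 = 0.791 atoms per formula unit.

0.791 Na apfu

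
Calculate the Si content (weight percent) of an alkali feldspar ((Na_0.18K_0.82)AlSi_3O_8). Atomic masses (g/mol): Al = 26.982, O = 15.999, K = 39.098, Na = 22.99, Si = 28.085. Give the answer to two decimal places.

M((Na_0.18K_0.82)AlSi_3O_8) = 275.428 g/mol.
Si contributes 3 × 28.085 = 84.255 g per mole.
84.255/275.428 = 0.3059 → 30.59%.

30.59 weight percent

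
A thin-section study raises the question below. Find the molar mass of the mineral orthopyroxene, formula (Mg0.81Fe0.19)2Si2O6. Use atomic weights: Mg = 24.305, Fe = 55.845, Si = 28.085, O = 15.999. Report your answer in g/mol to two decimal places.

M = 1.62×24.305 + 0.38×55.845 + 2×28.085 + 6×15.999

212.76 g/mol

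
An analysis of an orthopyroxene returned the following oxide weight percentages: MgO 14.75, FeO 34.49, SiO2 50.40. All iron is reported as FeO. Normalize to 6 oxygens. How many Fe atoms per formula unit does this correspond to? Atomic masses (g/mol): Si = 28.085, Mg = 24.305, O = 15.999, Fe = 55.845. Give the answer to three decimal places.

14.75 wt% MgO ÷ 40.304 g/mol = 0.36597 mol, giving 0.36597 Mg and 0.36597 O.
34.49 wt% FeO ÷ 71.844 g/mol = 0.48007 mol, giving 0.48007 Fe and 0.48007 O.
50.40 wt% SiO2 ÷ 60.083 g/mol = 0.83884 mol, giving 0.83884 Si and 1.67768 O.
Oxygen sums to 2.52372; scaling by 6/2.52372 = 2.37744 puts the formula on 6 O.
Fe: 0.48007 × 2.37744 = 1.141 atoms per formula unit.

1.141 Fe apfu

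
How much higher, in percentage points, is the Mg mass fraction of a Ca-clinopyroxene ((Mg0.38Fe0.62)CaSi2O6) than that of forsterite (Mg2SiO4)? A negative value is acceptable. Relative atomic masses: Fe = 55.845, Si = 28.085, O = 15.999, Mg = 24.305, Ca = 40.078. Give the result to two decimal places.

-30.64 percentage points

First mineral: 9.236 g Mg in 236.102 g formula = 3.91 wt% Mg.
Second mineral: 48.610 g Mg in 140.691 g formula = 34.55 wt% Mg.
3.91% − 34.55% gives a difference of -30.64 percentage points.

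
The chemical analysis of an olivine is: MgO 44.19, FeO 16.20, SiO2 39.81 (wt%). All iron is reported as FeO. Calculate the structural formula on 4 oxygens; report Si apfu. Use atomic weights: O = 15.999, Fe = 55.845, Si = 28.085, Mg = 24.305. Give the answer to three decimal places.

1.001 Si apfu

MgO (M=40.304): mol = 1.09642; Mg = 1.09642, O = 1.09642.
FeO (M=71.844): mol = 0.22549; Fe = 0.22549, O = 0.22549.
SiO2 (M=60.083): mol = 0.66258; Si = 0.66258, O = 1.32516.
ΣO = 2.64707; factor = 4/ΣO = 1.51110.
Si apfu = 0.66258 × 1.51110 = 1.001.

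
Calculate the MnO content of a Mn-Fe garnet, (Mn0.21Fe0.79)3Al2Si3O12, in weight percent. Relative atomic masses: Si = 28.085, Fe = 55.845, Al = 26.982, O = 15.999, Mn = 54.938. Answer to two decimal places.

M((Mn0.21Fe0.79)3Al2Si3O12) = 497.171 g/mol; M(MnO) = 70.937 g/mol.
Moles MnO per formula unit = 0.63 Mn ÷ 1 = 0.6300.
MnO fraction = (0.6300 × 70.937) / 497.171 = 44.690/497.171 = 0.0899.

8.99 wt%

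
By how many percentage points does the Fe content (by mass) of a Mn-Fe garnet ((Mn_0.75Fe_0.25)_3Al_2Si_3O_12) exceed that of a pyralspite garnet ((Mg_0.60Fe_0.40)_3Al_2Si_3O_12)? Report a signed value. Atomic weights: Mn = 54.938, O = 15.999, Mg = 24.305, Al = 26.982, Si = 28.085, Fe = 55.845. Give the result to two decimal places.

First mineral: 41.884 g Fe in 495.701 g formula = 8.45 wt% Fe.
Second mineral: 67.014 g Fe in 440.970 g formula = 15.20 wt% Fe.
8.45% − 15.20% gives a difference of -6.75 percentage points.

-6.75 percentage points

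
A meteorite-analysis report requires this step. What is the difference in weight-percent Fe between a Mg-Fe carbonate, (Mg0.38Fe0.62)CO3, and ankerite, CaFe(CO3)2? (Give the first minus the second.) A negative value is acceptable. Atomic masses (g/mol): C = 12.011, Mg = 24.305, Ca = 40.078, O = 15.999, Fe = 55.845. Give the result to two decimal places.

M((Mg0.38Fe0.62)CO3) = 103.868 g/mol, so wt% Fe = 34.624/103.868 × 100 = 33.33%.
M(CaFe(CO3)2) = 215.939 g/mol, so wt% Fe = 55.845/215.939 × 100 = 25.86%.
33.33 − 25.86 = 7.47 pp.

7.47 percentage points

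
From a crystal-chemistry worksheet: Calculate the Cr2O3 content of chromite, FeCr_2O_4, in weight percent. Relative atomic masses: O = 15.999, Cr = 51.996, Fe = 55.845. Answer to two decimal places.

Formula mass = 223.833 g/mol.
2 Cr → 1.0000 mol Cr2O3 per formula unit; M(Cr2O3) = 151.989, so Cr2O3 mass = 151.989 g.
151.989/223.833 × 100 = 67.90 wt%.

67.90 wt%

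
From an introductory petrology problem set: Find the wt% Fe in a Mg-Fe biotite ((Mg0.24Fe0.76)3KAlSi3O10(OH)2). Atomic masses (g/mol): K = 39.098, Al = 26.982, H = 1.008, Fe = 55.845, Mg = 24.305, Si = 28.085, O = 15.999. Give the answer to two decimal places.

26.03 weight percent

M((Mg0.24Fe0.76)3KAlSi3O10(OH)2) = 489.165 g/mol.
Fe contributes 2.28 × 55.845 = 127.327 g per mole.
127.327/489.165 = 0.2603 → 26.03%.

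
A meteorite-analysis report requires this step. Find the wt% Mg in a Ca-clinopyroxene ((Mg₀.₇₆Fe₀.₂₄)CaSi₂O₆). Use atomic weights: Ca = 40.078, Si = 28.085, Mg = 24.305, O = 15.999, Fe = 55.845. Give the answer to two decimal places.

M((Mg₀.₇₆Fe₀.₂₄)CaSi₂O₆) = 224.117 g/mol.
Mg contributes 0.76 × 24.305 = 18.472 g per mole.
18.472/224.117 = 0.0824 → 8.24%.

8.24 mass %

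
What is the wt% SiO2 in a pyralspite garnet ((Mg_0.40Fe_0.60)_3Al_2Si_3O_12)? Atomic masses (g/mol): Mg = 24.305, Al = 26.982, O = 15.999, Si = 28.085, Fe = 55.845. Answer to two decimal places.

39.19 wt%

Formula mass = 459.894 g/mol.
3 Si → 3.0000 mol SiO2 per formula unit; M(SiO2) = 60.083, so SiO2 mass = 180.249 g.
180.249/459.894 × 100 = 39.19 wt%.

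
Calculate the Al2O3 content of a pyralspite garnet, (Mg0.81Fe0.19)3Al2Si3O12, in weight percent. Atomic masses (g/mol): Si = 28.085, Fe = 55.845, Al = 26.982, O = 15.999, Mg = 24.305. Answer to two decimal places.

24.21 wt%

M((Mg0.81Fe0.19)3Al2Si3O12) = 421.100 g/mol; M(Al2O3) = 101.961 g/mol.
Moles Al2O3 per formula unit = 2 Al ÷ 2 = 1.0000.
Al2O3 fraction = (1.0000 × 101.961) / 421.100 = 101.961/421.100 = 0.2421.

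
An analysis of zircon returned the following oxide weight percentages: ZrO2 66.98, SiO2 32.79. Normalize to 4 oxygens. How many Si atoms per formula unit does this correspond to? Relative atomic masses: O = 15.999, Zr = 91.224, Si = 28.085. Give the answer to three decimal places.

ZrO2: 66.98/123.222 = 0.54357 mol → 0.54357 mol Zr, 1.08714 mol O.
SiO2: 32.79/60.083 = 0.54575 mol → 0.54575 mol Si, 1.09150 mol O.
Total oxygen = 2.17864 mol. Normalization factor = 4/2.17864 = 1.83601.
Si per 4 O = 0.54575 × 1.83601 = 1.002.

1.002 Si apfu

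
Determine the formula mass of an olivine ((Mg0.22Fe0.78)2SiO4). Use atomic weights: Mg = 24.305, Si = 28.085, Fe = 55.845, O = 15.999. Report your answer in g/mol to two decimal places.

M = 0.44(24.305) + 1.56(55.845) + 1(28.085) + 4(15.999)

189.89 g/mol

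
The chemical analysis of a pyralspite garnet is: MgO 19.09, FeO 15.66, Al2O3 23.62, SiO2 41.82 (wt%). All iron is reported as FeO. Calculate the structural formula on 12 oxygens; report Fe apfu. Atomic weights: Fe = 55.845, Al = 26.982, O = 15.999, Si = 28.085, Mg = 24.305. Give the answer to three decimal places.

19.09 wt% MgO ÷ 40.304 g/mol = 0.47365 mol, giving 0.47365 Mg and 0.47365 O.
15.66 wt% FeO ÷ 71.844 g/mol = 0.21797 mol, giving 0.21797 Fe and 0.21797 O.
23.62 wt% Al2O3 ÷ 101.961 g/mol = 0.23166 mol, giving 0.46332 Al and 0.69498 O.
41.82 wt% SiO2 ÷ 60.083 g/mol = 0.69604 mol, giving 0.69604 Si and 1.39208 O.
Oxygen sums to 2.77868; scaling by 12/2.77868 = 4.31860 puts the formula on 12 O.
Fe: 0.21797 × 4.31860 = 0.941 atoms per formula unit.

0.941 Fe apfu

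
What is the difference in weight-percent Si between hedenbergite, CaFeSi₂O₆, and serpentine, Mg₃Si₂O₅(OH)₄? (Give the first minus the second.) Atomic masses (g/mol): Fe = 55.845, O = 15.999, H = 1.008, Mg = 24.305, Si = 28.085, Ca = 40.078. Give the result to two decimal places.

First mineral: 56.170 g Si in 248.087 g formula = 22.64 wt% Si.
Second mineral: 56.170 g Si in 277.108 g formula = 20.27 wt% Si.
22.64% − 20.27% gives a difference of 2.37 percentage points.

2.37 percentage points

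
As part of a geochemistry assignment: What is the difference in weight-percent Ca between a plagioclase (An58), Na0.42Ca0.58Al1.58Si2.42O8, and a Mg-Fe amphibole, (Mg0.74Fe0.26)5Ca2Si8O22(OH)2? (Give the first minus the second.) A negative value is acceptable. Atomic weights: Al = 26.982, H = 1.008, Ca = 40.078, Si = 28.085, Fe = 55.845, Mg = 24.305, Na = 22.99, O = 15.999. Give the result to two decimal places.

-0.83 percentage points

M(Na0.42Ca0.58Al1.58Si2.42O8) = 271.490 g/mol, so wt% Ca = 23.245/271.490 × 100 = 8.56%.
M((Mg0.74Fe0.26)5Ca2Si8O22(OH)2) = 853.355 g/mol, so wt% Ca = 80.156/853.355 × 100 = 9.39%.
8.56 − 9.39 = -0.83 pp.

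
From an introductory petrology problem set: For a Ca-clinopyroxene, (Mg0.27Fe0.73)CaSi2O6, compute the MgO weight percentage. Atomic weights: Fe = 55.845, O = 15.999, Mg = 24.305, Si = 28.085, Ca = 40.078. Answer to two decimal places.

4.54 wt%

Molar mass of (Mg0.27Fe0.73)CaSi2O6 = 0.27*24.305 + 0.73*55.845 + 1*40.078 + 2*28.085 + 6*15.999 = 239.571 g/mol.
Each formula unit contains 0.27 Mg, equivalent to 0.27/1 = 0.2700 mol MgO.
M(MgO) = 1×24.305 + 1×15.999 = 40.304 g/mol.
Mass of MgO per formula unit = 0.2700 × 40.304 = 10.882 g.
MgO wt% = 10.882 / 239.571 × 100 = 4.54%.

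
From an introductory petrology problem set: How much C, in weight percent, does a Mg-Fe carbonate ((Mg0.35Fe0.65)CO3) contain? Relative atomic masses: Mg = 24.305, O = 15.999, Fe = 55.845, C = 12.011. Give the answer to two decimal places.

M((Mg0.35Fe0.65)CO3) = 104.814 g/mol.
C contributes 1 × 12.011 = 12.011 g per mole.
12.011/104.814 = 0.1146 → 11.46%.

11.46 weight percent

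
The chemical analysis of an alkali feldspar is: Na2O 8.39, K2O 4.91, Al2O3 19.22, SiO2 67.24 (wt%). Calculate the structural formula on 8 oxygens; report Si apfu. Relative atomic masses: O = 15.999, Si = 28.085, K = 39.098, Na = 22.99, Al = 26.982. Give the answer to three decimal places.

8.39 wt% Na2O ÷ 61.979 g/mol = 0.13537 mol, giving 0.27074 Na and 0.13537 O.
4.91 wt% K2O ÷ 94.195 g/mol = 0.05213 mol, giving 0.10426 K and 0.05213 O.
19.22 wt% Al2O3 ÷ 101.961 g/mol = 0.18850 mol, giving 0.37700 Al and 0.56550 O.
67.24 wt% SiO2 ÷ 60.083 g/mol = 1.11912 mol, giving 1.11912 Si and 2.23824 O.
Oxygen sums to 2.99124; scaling by 8/2.99124 = 2.67448 puts the formula on 8 O.
Si: 1.11912 × 2.67448 = 2.993 atoms per formula unit.

2.993 Si apfu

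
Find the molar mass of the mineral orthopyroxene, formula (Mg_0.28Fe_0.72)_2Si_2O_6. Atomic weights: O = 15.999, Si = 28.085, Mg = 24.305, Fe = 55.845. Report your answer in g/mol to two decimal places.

246.19 g/mol

The formula mass is the sum 0.56(24.305) + 1.44(55.845) + 2(28.085) + 6(15.999).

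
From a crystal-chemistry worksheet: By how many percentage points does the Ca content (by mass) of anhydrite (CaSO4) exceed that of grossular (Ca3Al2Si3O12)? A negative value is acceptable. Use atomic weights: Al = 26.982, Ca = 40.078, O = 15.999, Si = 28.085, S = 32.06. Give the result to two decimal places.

Ca in CaSO4: molar mass 136.134 g/mol; 1×40.078 = 40.078 g → 29.44 wt%.
Ca in Ca3Al2Si3O12: molar mass 450.441 g/mol; 3×40.078 = 120.234 g → 26.69 wt%.
Difference = 29.44 − 26.69 = 2.75 percentage points.

2.75 percentage points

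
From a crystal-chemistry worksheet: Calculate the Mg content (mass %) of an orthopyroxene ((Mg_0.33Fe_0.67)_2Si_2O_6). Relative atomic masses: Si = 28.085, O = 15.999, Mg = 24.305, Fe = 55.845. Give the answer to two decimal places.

M((Mg_0.33Fe_0.67)_2Si_2O_6) = 243.038 g/mol.
Mg contributes 0.66 × 24.305 = 16.041 g per mole.
16.041/243.038 = 0.0660 → 6.60%.

6.60 mass %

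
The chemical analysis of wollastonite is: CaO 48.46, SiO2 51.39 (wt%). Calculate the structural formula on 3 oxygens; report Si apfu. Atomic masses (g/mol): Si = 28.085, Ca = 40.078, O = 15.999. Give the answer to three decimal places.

48.46 wt% CaO ÷ 56.077 g/mol = 0.86417 mol, giving 0.86417 Ca and 0.86417 O.
51.39 wt% SiO2 ÷ 60.083 g/mol = 0.85532 mol, giving 0.85532 Si and 1.71064 O.
Oxygen sums to 2.57481; scaling by 3/2.57481 = 1.16513 puts the formula on 3 O.
Si: 0.85532 × 1.16513 = 0.997 atoms per formula unit.

0.997 Si apfu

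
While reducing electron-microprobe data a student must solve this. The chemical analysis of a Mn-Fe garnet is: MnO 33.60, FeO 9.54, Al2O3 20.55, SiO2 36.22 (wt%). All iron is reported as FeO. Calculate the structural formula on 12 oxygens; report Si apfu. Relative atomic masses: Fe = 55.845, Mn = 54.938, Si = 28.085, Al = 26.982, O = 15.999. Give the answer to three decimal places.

MnO (M=70.937): mol = 0.47366; Mn = 0.47366, O = 0.47366.
FeO (M=71.844): mol = 0.13279; Fe = 0.13279, O = 0.13279.
Al2O3 (M=101.961): mol = 0.20155; Al = 0.40310, O = 0.60465.
SiO2 (M=60.083): mol = 0.60283; Si = 0.60283, O = 1.20566.
ΣO = 2.41676; factor = 12/ΣO = 4.96533.
Si apfu = 0.60283 × 4.96533 = 2.993.

2.993 Si apfu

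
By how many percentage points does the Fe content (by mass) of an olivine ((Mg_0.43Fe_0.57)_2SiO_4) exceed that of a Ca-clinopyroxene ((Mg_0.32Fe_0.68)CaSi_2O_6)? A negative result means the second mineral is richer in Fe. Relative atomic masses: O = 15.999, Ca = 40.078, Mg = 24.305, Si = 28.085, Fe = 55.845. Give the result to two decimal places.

20.08 percentage points

Fe in (Mg_0.43Fe_0.57)_2SiO_4: molar mass 176.647 g/mol; 1.14×55.845 = 63.663 g → 36.04 wt%.
Fe in (Mg_0.32Fe_0.68)CaSi_2O_6: molar mass 237.994 g/mol; 0.68×55.845 = 37.975 g → 15.96 wt%.
Difference = 36.04 − 15.96 = 20.08 percentage points.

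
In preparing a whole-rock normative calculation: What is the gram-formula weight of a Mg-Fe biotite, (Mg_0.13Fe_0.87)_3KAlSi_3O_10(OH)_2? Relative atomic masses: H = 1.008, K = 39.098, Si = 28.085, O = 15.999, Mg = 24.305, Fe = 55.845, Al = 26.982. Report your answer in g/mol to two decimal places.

499.57 g/mol

M = 0.39*24.305 + 2.61*55.845 + 1*39.098 + 1*26.982 + 3*28.085 + 12*15.999 + 2*1.008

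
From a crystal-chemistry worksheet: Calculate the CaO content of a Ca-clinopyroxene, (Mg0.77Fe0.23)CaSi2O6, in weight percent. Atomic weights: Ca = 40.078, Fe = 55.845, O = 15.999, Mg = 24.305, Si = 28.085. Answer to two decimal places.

Molar mass of (Mg0.77Fe0.23)CaSi2O6 = 0.77·24.305 + 0.23·55.845 + 1·40.078 + 2·28.085 + 6·15.999 = 223.801 g/mol.
Each formula unit contains 1 Ca, equivalent to 1/1 = 1.0000 mol CaO.
M(CaO) = 1×40.078 + 1×15.999 = 56.077 g/mol.
Mass of CaO per formula unit = 1.0000 × 56.077 = 56.077 g.
CaO wt% = 56.077 / 223.801 × 100 = 25.06%.

25.06 wt%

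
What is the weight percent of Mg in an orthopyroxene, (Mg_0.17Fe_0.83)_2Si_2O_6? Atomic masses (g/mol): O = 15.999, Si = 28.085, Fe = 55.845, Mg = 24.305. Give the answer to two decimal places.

M((Mg_0.17Fe_0.83)_2Si_2O_6) = 253.130 g/mol.
Mg contributes 0.34 × 24.305 = 8.264 g per mole.
8.264/253.130 = 0.0326 → 3.26%.

3.26 wt%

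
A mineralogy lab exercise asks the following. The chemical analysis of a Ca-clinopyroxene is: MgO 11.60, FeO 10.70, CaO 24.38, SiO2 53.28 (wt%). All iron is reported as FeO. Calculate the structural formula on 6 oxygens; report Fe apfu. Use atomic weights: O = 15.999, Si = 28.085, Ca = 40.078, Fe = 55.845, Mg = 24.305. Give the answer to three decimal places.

0.338 Fe apfu

MgO (M=40.304): mol = 0.28781; Mg = 0.28781, O = 0.28781.
FeO (M=71.844): mol = 0.14893; Fe = 0.14893, O = 0.14893.
CaO (M=56.077): mol = 0.43476; Ca = 0.43476, O = 0.43476.
SiO2 (M=60.083): mol = 0.88677; Si = 0.88677, O = 1.77354.
ΣO = 2.64504; factor = 6/ΣO = 2.26840.
Fe apfu = 0.14893 × 2.26840 = 0.338.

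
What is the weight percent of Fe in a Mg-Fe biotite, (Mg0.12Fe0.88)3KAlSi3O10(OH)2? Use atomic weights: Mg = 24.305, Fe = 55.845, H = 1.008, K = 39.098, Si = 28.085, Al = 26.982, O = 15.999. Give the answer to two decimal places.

29.46 wt%

Formula mass = 0.36×24.305 + 2.64×55.845 + 1×39.098 + 1×26.982 + 3×28.085 + 12×15.999 + 2×1.008 = 500.520 g/mol, of which 147.431 g is Fe.
So Fe makes up 147.431/500.520 = 0.2946 of the mass, i.e. 29.46%.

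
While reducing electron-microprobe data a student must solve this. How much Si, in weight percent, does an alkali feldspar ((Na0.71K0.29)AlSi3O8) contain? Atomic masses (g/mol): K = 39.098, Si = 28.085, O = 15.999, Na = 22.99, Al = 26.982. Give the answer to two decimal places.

31.57 weight percent

M((Na0.71K0.29)AlSi3O8) = 266.890 g/mol.
Si contributes 3 × 28.085 = 84.255 g per mole.
84.255/266.890 = 0.3157 → 31.57%.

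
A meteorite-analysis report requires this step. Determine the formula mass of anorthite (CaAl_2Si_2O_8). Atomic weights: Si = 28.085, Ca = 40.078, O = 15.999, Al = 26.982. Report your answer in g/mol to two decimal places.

Ca: 1 × 40.078 = 40.0780
Al: 2 × 26.982 = 53.9640
Si: 2 × 28.085 = 56.1700
O: 8 × 15.999 = 127.9920
Summing the contributions gives the formula mass.

278.20 g/mol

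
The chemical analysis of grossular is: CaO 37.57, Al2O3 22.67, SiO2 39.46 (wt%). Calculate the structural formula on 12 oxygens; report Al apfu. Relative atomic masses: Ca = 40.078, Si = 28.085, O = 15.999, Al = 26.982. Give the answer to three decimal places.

2.013 Al apfu

CaO: 37.57/56.077 = 0.66997 mol → 0.66997 mol Ca, 0.66997 mol O.
Al2O3: 22.67/101.961 = 0.22234 mol → 0.44468 mol Al, 0.66702 mol O.
SiO2: 39.46/60.083 = 0.65676 mol → 0.65676 mol Si, 1.31352 mol O.
Total oxygen = 2.65051 mol. Normalization factor = 12/2.65051 = 4.52743.
Al per 12 O = 0.44468 × 4.52743 = 2.013.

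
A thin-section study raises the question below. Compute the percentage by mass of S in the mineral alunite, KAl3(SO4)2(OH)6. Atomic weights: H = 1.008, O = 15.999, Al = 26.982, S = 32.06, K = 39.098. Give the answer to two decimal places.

M(KAl3(SO4)2(OH)6) = 414.198 g/mol.
S contributes 2 × 32.06 = 64.120 g per mole.
64.120/414.198 = 0.1548 → 15.48%.

15.48 wt%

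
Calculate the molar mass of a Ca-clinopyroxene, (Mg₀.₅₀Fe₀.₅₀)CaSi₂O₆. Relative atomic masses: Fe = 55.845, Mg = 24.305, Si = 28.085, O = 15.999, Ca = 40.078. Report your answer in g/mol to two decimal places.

Mg: 0.50 × 24.305 = 12.1525
Fe: 0.50 × 55.845 = 27.9225
Ca: 1 × 40.078 = 40.0780
Si: 2 × 28.085 = 56.1700
O: 6 × 15.999 = 95.9940
Summing the contributions gives the formula mass.

232.32 g/mol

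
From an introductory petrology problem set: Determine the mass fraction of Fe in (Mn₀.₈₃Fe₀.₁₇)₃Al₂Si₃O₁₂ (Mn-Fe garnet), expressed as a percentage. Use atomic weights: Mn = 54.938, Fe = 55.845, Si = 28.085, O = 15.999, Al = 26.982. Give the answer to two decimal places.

5.75 wt%

Molar mass of (Mn₀.₈₃Fe₀.₁₇)₃Al₂Si₃O₁₂: 2.49×54.938 + 0.51×55.845 + 2×26.982 + 3×28.085 + 12×15.999 = 495.484 g/mol.
Mass of Fe per formula unit: 0.51 × 55.845 = 28.481 g.
Weight fraction Fe = 28.481 / 495.484 = 0.0575.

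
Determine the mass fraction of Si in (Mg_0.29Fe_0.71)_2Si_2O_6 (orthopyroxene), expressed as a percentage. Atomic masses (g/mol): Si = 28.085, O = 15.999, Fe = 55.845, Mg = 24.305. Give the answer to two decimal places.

22.87 wt%

M((Mg_0.29Fe_0.71)_2Si_2O_6) = 245.561 g/mol.
Si contributes 2 × 28.085 = 56.170 g per mole.
56.170/245.561 = 0.2287 → 22.87%.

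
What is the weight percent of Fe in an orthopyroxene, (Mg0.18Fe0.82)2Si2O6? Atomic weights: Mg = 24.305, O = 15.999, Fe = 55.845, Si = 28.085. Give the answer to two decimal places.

M((Mg0.18Fe0.82)2Si2O6) = 252.500 g/mol.
Fe contributes 1.64 × 55.845 = 91.586 g per mole.
91.586/252.500 = 0.3627 → 36.27%.

36.27 mass %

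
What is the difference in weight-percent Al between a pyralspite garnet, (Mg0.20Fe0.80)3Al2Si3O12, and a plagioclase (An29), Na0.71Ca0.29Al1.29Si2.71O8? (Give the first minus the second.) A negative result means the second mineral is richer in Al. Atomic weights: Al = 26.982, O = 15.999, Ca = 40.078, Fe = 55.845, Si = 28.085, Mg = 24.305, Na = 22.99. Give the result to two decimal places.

-1.77 percentage points

M((Mg0.20Fe0.80)3Al2Si3O12) = 478.818 g/mol, so wt% Al = 53.964/478.818 × 100 = 11.27%.
M(Na0.71Ca0.29Al1.29Si2.71O8) = 266.855 g/mol, so wt% Al = 34.807/266.855 × 100 = 13.04%.
11.27 − 13.04 = -1.77 pp.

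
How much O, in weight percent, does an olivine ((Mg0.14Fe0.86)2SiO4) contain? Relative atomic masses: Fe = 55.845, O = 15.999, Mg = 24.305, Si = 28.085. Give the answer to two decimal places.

M((Mg0.14Fe0.86)2SiO4) = 194.940 g/mol.
O contributes 4 × 15.999 = 63.996 g per mole.
63.996/194.940 = 0.3283 → 32.83%.

32.83 weight percent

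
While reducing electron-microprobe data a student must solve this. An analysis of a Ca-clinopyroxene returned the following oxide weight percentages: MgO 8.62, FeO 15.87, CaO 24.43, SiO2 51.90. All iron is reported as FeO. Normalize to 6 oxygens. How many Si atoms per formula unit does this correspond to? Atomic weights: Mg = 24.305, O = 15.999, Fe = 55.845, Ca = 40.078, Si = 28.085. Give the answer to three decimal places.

MgO (M=40.304): mol = 0.21387; Mg = 0.21387, O = 0.21387.
FeO (M=71.844): mol = 0.22090; Fe = 0.22090, O = 0.22090.
CaO (M=56.077): mol = 0.43565; Ca = 0.43565, O = 0.43565.
SiO2 (M=60.083): mol = 0.86381; Si = 0.86381, O = 1.72762.
ΣO = 2.59804; factor = 6/ΣO = 2.30943.
Si apfu = 0.86381 × 2.30943 = 1.995.

1.995 Si apfu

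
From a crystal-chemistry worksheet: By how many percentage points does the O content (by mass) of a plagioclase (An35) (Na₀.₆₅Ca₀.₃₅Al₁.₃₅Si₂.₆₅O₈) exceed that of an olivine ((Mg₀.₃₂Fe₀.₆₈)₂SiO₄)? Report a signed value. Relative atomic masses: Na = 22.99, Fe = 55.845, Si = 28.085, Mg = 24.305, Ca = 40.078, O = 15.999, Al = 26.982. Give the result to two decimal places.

M(Na₀.₆₅Ca₀.₃₅Al₁.₃₅Si₂.₆₅O₈) = 267.814 g/mol, so wt% O = 127.992/267.814 × 100 = 47.79%.
M((Mg₀.₃₂Fe₀.₆₈)₂SiO₄) = 183.585 g/mol, so wt% O = 63.996/183.585 × 100 = 34.86%.
47.79 − 34.86 = 12.93 pp.

12.93 percentage points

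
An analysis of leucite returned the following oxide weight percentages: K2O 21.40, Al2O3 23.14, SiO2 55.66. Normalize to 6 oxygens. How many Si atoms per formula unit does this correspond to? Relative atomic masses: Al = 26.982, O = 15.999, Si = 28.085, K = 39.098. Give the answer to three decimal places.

2.013 Si apfu

K2O: 21.40/94.195 = 0.22719 mol → 0.45438 mol K, 0.22719 mol O.
Al2O3: 23.14/101.961 = 0.22695 mol → 0.45390 mol Al, 0.68085 mol O.
SiO2: 55.66/60.083 = 0.92639 mol → 0.92639 mol Si, 1.85278 mol O.
Total oxygen = 2.76082 mol. Normalization factor = 6/2.76082 = 2.17327.
Si per 6 O = 0.92639 × 2.17327 = 2.013.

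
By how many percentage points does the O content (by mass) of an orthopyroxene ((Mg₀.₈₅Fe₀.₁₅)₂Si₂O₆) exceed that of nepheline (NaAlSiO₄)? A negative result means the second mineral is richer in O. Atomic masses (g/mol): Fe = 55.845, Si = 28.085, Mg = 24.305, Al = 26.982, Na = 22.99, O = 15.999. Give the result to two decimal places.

O in (Mg₀.₈₅Fe₀.₁₅)₂Si₂O₆: molar mass 210.236 g/mol; 6×15.999 = 95.994 g → 45.66 wt%.
O in NaAlSiO₄: molar mass 142.053 g/mol; 4×15.999 = 63.996 g → 45.05 wt%.
Difference = 45.66 − 45.05 = 0.61 percentage points.

0.61 percentage points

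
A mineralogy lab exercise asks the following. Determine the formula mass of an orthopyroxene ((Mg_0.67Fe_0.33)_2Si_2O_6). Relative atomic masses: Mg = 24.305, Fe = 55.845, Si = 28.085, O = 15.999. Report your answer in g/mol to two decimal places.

221.59 g/mol

M = 1.34(24.305) + 0.66(55.845) + 2(28.085) + 6(15.999)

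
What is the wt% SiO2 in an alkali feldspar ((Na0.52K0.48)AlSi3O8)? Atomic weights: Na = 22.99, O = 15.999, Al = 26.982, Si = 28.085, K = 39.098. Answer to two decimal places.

Molar mass of (Na0.52K0.48)AlSi3O8 = 0.52*22.99 + 0.48*39.098 + 1*26.982 + 3*28.085 + 8*15.999 = 269.951 g/mol.
Each formula unit contains 3 Si, equivalent to 3/1 = 3.0000 mol SiO2.
M(SiO2) = 1×28.085 + 2×15.999 = 60.083 g/mol.
Mass of SiO2 per formula unit = 3.0000 × 60.083 = 180.249 g.
SiO2 wt% = 180.249 / 269.951 × 100 = 66.77%.

66.77 wt%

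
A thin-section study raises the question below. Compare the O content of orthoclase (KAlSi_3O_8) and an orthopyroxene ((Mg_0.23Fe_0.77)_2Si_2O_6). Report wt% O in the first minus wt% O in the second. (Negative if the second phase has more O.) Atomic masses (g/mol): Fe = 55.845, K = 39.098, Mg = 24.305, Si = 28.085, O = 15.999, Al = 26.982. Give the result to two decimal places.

O in KAlSi_3O_8: molar mass 278.327 g/mol; 8×15.999 = 127.992 g → 45.99 wt%.
O in (Mg_0.23Fe_0.77)_2Si_2O_6: molar mass 249.346 g/mol; 6×15.999 = 95.994 g → 38.50 wt%.
Difference = 45.99 − 38.50 = 7.49 percentage points.

7.49 percentage points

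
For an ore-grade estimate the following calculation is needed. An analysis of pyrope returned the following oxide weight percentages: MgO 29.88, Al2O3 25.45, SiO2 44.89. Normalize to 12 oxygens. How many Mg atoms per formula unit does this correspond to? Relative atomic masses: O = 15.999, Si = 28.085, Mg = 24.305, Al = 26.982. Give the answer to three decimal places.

29.88 wt% MgO ÷ 40.304 g/mol = 0.74137 mol, giving 0.74137 Mg and 0.74137 O.
25.45 wt% Al2O3 ÷ 101.961 g/mol = 0.24961 mol, giving 0.49922 Al and 0.74883 O.
44.89 wt% SiO2 ÷ 60.083 g/mol = 0.74713 mol, giving 0.74713 Si and 1.49426 O.
Oxygen sums to 2.98446; scaling by 12/2.98446 = 4.02083 puts the formula on 12 O.
Mg: 0.74137 × 4.02083 = 2.981 atoms per formula unit.

2.981 Mg apfu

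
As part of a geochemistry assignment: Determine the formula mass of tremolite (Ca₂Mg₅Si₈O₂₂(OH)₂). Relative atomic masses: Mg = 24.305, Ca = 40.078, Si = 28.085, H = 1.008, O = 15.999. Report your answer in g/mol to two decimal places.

M = 2×40.078 + 5×24.305 + 8×28.085 + 24×15.999 + 2×1.008

812.35 g/mol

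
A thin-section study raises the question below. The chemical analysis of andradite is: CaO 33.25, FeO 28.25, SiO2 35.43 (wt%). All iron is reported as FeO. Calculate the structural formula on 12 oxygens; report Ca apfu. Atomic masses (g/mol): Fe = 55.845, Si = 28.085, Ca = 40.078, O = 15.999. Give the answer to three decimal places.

CaO: 33.25/56.077 = 0.59293 mol → 0.59293 mol Ca, 0.59293 mol O.
FeO: 28.25/71.844 = 0.39321 mol → 0.39321 mol Fe, 0.39321 mol O.
SiO2: 35.43/60.083 = 0.58968 mol → 0.58968 mol Si, 1.17936 mol O.
Total oxygen = 2.16550 mol. Normalization factor = 12/2.16550 = 5.54145.
Ca per 12 O = 0.59293 × 5.54145 = 3.286.

3.286 Ca apfu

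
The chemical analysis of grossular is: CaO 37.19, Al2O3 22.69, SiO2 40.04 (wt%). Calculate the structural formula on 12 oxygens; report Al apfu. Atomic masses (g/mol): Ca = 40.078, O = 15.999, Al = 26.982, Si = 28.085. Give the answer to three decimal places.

2.005 Al apfu

37.19 wt% CaO ÷ 56.077 g/mol = 0.66320 mol, giving 0.66320 Ca and 0.66320 O.
22.69 wt% Al2O3 ÷ 101.961 g/mol = 0.22254 mol, giving 0.44508 Al and 0.66762 O.
40.04 wt% SiO2 ÷ 60.083 g/mol = 0.66641 mol, giving 0.66641 Si and 1.33282 O.
Oxygen sums to 2.66364; scaling by 12/2.66364 = 4.50511 puts the formula on 12 O.
Al: 0.44508 × 4.50511 = 2.005 atoms per formula unit.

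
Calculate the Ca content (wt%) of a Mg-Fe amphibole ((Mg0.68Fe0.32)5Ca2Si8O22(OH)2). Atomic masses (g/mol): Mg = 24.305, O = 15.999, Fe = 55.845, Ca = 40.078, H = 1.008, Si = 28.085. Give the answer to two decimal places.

9.29 wt%

Molar mass of (Mg0.68Fe0.32)5Ca2Si8O22(OH)2: 3.40·24.305 + 1.60·55.845 + 2·40.078 + 8·28.085 + 24·15.999 + 2·1.008 = 862.817 g/mol.
Mass of Ca per formula unit: 2 × 40.078 = 80.156 g.
Weight fraction Ca = 80.156 / 862.817 = 0.0929.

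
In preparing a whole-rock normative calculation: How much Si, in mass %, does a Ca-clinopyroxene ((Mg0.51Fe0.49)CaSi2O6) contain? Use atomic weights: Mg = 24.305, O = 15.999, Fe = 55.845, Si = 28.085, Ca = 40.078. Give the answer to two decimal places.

Molar mass of (Mg0.51Fe0.49)CaSi2O6: 0.51*24.305 + 0.49*55.845 + 1*40.078 + 2*28.085 + 6*15.999 = 232.002 g/mol.
Mass of Si per formula unit: 2 × 28.085 = 56.170 g.
Weight fraction Si = 56.170 / 232.002 = 0.2421.

24.21 mass %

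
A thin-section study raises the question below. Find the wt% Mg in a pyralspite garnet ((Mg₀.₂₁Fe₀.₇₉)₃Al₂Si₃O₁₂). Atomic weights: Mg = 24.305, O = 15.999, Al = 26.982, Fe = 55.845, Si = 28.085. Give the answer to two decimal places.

3.20 wt%

M((Mg₀.₂₁Fe₀.₇₉)₃Al₂Si₃O₁₂) = 477.872 g/mol.
Mg contributes 0.63 × 24.305 = 15.312 g per mole.
15.312/477.872 = 0.0320 → 3.20%.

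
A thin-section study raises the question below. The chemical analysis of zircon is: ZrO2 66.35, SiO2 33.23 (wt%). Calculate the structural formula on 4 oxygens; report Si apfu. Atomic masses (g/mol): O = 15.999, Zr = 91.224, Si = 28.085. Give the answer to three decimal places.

ZrO2: 66.35/123.222 = 0.53846 mol → 0.53846 mol Zr, 1.07692 mol O.
SiO2: 33.23/60.083 = 0.55307 mol → 0.55307 mol Si, 1.10614 mol O.
Total oxygen = 2.18306 mol. Normalization factor = 4/2.18306 = 1.83229.
Si per 4 O = 0.55307 × 1.83229 = 1.013.

1.013 Si apfu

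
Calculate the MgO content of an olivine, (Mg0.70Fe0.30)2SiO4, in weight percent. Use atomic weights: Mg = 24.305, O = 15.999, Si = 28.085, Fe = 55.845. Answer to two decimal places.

Formula mass = 159.615 g/mol.
1.40 Mg → 1.4000 mol MgO per formula unit; M(MgO) = 40.304, so MgO mass = 56.426 g.
56.426/159.615 × 100 = 35.35 wt%.

35.35 wt%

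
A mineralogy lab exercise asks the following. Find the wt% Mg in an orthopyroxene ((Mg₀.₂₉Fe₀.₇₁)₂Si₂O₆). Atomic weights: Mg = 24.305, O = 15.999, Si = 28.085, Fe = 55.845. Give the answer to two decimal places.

5.74 weight percent

Formula mass = 0.58*24.305 + 1.42*55.845 + 2*28.085 + 6*15.999 = 245.561 g/mol, of which 14.097 g is Mg.
So Mg makes up 14.097/245.561 = 0.0574 of the mass, i.e. 5.74%.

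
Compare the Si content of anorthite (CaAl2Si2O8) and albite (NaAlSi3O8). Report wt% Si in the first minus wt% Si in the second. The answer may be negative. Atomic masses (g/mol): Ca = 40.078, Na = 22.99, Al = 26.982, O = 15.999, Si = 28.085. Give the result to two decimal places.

-11.94 percentage points

M(CaAl2Si2O8) = 278.204 g/mol, so wt% Si = 56.170/278.204 × 100 = 20.19%.
M(NaAlSi3O8) = 262.219 g/mol, so wt% Si = 84.255/262.219 × 100 = 32.13%.
20.19 − 32.13 = -11.94 pp.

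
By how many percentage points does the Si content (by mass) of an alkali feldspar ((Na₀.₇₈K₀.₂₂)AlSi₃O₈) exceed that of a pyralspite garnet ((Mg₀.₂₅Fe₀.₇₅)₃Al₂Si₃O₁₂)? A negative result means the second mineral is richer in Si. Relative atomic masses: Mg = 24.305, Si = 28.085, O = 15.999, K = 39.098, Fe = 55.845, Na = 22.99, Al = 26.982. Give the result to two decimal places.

Si in (Na₀.₇₈K₀.₂₂)AlSi₃O₈: molar mass 265.763 g/mol; 3×28.085 = 84.255 g → 31.70 wt%.
Si in (Mg₀.₂₅Fe₀.₇₅)₃Al₂Si₃O₁₂: molar mass 474.087 g/mol; 3×28.085 = 84.255 g → 17.77 wt%.
Difference = 31.70 − 17.77 = 13.93 percentage points.

13.93 percentage points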